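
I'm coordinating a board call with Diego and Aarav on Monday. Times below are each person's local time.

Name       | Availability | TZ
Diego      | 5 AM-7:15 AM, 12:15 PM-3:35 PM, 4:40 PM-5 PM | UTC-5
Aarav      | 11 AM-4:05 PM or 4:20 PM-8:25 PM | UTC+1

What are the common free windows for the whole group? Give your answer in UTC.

10:00-12:15, 17:15-19:25

Diego in UTC: 10:00-12:15, 17:15-20:35, 21:40-22:00 (add 5h to convert from UTC-5).
Aarav in UTC: 10:00-15:05, 15:20-19:25 (subtract 1h to convert from UTC+1).
Diego ∩ Aarav: 10:00-12:15, 17:15-19:25.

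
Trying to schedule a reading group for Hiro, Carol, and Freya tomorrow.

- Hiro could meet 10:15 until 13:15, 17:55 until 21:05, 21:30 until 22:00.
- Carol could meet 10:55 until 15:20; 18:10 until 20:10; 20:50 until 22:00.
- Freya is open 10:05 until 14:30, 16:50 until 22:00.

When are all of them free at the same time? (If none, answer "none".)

Hiro ∩ Carol: 10:55-13:15, 18:10-20:10, 20:50-21:05, 21:30-22:00.
Hiro ∩ Carol ∩ Freya: 10:55-13:15, 18:10-20:10, 20:50-21:05, 21:30-22:00.
Those are the intersection windows.

10:55-13:15, 18:10-20:10, 20:50-21:05, 21:30-22:00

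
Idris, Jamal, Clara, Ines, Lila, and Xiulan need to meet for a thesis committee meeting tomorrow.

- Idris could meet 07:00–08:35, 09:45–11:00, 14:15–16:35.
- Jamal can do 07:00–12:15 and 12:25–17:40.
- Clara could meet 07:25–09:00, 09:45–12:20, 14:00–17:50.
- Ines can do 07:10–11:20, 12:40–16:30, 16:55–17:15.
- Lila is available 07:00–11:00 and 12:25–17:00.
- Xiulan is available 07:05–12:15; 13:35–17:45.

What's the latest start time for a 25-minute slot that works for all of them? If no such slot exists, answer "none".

Idris ∩ Jamal: 07:00-08:35, 09:45-11:00, 14:15-16:35.
Idris ∩ Jamal ∩ Clara: 07:25-08:35, 09:45-11:00, 14:15-16:35.
Idris ∩ Jamal ∩ Clara ∩ Ines: 07:25-08:35, 09:45-11:00, 14:15-16:30.
Idris ∩ Jamal ∩ Clara ∩ Ines ∩ Lila: 07:25-08:35, 09:45-11:00, 14:15-16:30.
Idris ∩ Jamal ∩ Clara ∩ Ines ∩ Lila ∩ Xiulan: 07:25-08:35, 09:45-11:00, 14:15-16:30.
The last common window of at least 25 minutes is 14:15-16:30; a 25-minute meeting can start as late as 16:05 and still end by 16:30.

16:05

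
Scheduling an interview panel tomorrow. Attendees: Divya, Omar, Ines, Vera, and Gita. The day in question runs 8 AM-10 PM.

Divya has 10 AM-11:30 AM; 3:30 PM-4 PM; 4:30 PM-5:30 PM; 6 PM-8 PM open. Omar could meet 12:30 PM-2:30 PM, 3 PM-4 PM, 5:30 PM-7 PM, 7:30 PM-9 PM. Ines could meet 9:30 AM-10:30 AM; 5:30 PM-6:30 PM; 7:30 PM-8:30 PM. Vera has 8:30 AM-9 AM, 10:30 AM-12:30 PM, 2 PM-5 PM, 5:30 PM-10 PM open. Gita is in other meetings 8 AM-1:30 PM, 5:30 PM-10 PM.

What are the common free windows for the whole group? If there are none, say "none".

none

Divya free: 10:00-11:30, 15:30-16:00, 16:30-17:30, 18:00-20:00.
Omar free: 12:30-14:30, 15:00-16:00, 17:30-19:00, 19:30-21:00.
Ines free: 09:30-10:30, 17:30-18:30, 19:30-20:30.
Vera free: 08:30-09:00, 10:30-12:30, 14:00-17:00, 17:30-22:00.
Gita free: 13:30-17:30 (invert busy blocks within the working day).
Divya ∩ Omar: 15:30-16:00, 18:00-19:00, 19:30-20:00.
Divya ∩ Omar ∩ Ines: 18:00-18:30, 19:30-20:00.
Divya ∩ Omar ∩ Ines ∩ Vera: 18:00-18:30, 19:30-20:00.
Divya ∩ Omar ∩ Ines ∩ Vera ∩ Gita: ∅.
There is no time when everyone is free.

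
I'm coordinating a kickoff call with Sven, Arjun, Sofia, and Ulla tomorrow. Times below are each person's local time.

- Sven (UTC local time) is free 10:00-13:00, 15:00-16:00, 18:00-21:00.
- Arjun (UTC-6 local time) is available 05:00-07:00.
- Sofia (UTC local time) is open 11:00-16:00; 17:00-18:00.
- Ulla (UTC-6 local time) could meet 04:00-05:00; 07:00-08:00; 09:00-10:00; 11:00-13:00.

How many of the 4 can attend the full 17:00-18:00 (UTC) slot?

Sven in UTC: 10:00-13:00, 15:00-16:00, 18:00-21:00.
Arjun in UTC: 11:00-13:00 (add 6h to convert from UTC-6).
Sofia in UTC: 11:00-16:00, 17:00-18:00.
Ulla in UTC: 10:00-11:00, 13:00-14:00, 15:00-16:00, 17:00-19:00 (add 6h to convert from UTC-6).
Sofia and Ulla can make the full 17:00-18:00 slot — that's 2.

2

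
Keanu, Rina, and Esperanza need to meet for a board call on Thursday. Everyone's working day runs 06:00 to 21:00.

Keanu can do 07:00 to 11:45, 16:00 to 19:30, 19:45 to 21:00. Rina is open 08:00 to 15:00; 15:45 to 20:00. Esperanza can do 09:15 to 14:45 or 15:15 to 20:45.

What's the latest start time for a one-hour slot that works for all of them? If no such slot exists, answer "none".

Keanu ∩ Rina: 08:00-11:45, 16:00-19:30, 19:45-20:00.
Keanu ∩ Rina ∩ Esperanza: 09:15-11:45, 16:00-19:30, 19:45-20:00.
So the common availability across everyone is 09:15-11:45, 16:00-19:30, 19:45-20:00.
The last common window of at least 60 minutes is 16:00-19:30; a 60-minute meeting can start as late as 18:30 and still end by 19:30.

18:30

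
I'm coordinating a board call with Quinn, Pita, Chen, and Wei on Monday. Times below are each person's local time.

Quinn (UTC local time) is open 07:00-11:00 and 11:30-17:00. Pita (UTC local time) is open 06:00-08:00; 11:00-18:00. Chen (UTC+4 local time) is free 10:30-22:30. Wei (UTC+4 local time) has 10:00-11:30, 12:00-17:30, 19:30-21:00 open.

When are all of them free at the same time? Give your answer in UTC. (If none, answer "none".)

Quinn in UTC: 07:00-11:00, 11:30-17:00.
Pita in UTC: 06:00-08:00, 11:00-18:00.
Chen in UTC: 06:30-18:30 (subtract 4h to convert from UTC+4).
Wei in UTC: 06:00-07:30, 08:00-13:30, 15:30-17:00 (subtract 4h to convert from UTC+4).
Quinn ∩ Pita: 07:00-08:00, 11:30-17:00.
Quinn ∩ Pita ∩ Chen: 07:00-08:00, 11:30-17:00.
Quinn ∩ Pita ∩ Chen ∩ Wei: 07:00-07:30, 11:30-13:30, 15:30-17:00.
So the common availability across everyone is 07:00-07:30, 11:30-13:30, 15:30-17:00.

07:00-07:30, 11:30-13:30, 15:30-17:00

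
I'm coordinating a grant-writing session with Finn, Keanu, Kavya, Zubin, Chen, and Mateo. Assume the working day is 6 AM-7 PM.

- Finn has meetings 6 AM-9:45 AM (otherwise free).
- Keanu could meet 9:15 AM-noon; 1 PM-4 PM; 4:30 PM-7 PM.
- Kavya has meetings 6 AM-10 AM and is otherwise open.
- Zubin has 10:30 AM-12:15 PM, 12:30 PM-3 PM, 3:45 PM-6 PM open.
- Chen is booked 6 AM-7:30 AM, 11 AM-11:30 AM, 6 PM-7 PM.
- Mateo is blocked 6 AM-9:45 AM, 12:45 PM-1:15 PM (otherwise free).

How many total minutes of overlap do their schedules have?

Finn free: 09:45-19:00 (invert busy blocks within the working day).
Keanu free: 09:15-12:00, 13:00-16:00, 16:30-19:00.
Kavya free: 10:00-19:00 (invert busy blocks within the working day).
Zubin free: 10:30-12:15, 12:30-15:00, 15:45-18:00.
Chen free: 07:30-11:00, 11:30-18:00 (invert busy blocks within the working day).
Mateo free: 09:45-12:45, 13:15-19:00 (invert busy blocks within the working day).
Finn ∩ Keanu: 09:45-12:00, 13:00-16:00, 16:30-19:00.
Finn ∩ Keanu ∩ Kavya: 10:00-12:00, 13:00-16:00, 16:30-19:00.
Finn ∩ Keanu ∩ Kavya ∩ Zubin: 10:30-12:00, 13:00-15:00, 15:45-16:00, 16:30-18:00.
Finn ∩ Keanu ∩ Kavya ∩ Zubin ∩ Chen: 10:30-11:00, 11:30-12:00, 13:00-15:00, 15:45-16:00, 16:30-18:00.
Finn ∩ Keanu ∩ Kavya ∩ Zubin ∩ Chen ∩ Mateo: 10:30-11:00, 11:30-12:00, 13:15-15:00, 15:45-16:00, 16:30-18:00.
Summing the common windows: 30 + 30 + 105 + 15 + 90 = 270 minutes.

270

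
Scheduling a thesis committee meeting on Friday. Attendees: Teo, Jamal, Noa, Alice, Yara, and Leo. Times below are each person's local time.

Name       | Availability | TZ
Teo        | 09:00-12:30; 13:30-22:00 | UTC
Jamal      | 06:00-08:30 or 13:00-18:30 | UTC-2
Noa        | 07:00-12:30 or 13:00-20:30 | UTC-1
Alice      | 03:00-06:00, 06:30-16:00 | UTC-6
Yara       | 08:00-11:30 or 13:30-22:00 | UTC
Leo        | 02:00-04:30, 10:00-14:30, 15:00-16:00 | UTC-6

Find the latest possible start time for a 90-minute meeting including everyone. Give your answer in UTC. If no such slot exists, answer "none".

Teo in UTC: 09:00-12:30, 13:30-22:00.
Jamal in UTC: 08:00-10:30, 15:00-20:30 (add 2h to convert from UTC-2).
Noa in UTC: 08:00-13:30, 14:00-21:30 (add 1h to convert from UTC-1).
Alice in UTC: 09:00-12:00, 12:30-22:00 (add 6h to convert from UTC-6).
Yara in UTC: 08:00-11:30, 13:30-22:00.
Leo in UTC: 08:00-10:30, 16:00-20:30, 21:00-22:00 (add 6h to convert from UTC-6).
Teo ∩ Jamal: 09:00-10:30, 15:00-20:30.
Teo ∩ Jamal ∩ Noa: 09:00-10:30, 15:00-20:30.
Teo ∩ Jamal ∩ Noa ∩ Alice: 09:00-10:30, 15:00-20:30.
Teo ∩ Jamal ∩ Noa ∩ Alice ∩ Yara: 09:00-10:30, 15:00-20:30.
Teo ∩ Jamal ∩ Noa ∩ Alice ∩ Yara ∩ Leo: 09:00-10:30, 16:00-20:30.
Those are the intersection windows.
The last common window of at least 90 minutes is 16:00-20:30; a 90-minute meeting can start as late as 19:00 and still end by 20:30.

19:00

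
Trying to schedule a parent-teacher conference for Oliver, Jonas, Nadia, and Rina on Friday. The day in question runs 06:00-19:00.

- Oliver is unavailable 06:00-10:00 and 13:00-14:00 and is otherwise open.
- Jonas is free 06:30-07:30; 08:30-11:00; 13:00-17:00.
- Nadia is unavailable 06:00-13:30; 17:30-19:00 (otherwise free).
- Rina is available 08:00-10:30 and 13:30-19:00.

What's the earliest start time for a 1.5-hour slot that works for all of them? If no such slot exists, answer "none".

14:00

Oliver free: 10:00-13:00, 14:00-19:00 (invert busy blocks within the working day).
Jonas free: 06:30-07:30, 08:30-11:00, 13:00-17:00.
Nadia free: 13:30-17:30 (invert busy blocks within the working day).
Rina free: 08:00-10:30, 13:30-19:00.
Oliver ∩ Jonas: 10:00-11:00, 14:00-17:00.
Oliver ∩ Jonas ∩ Nadia: 14:00-17:00.
Oliver ∩ Jonas ∩ Nadia ∩ Rina: 14:00-17:00.
The first common window of at least 90 minutes is 14:00-17:00, so the earliest start is 14:00.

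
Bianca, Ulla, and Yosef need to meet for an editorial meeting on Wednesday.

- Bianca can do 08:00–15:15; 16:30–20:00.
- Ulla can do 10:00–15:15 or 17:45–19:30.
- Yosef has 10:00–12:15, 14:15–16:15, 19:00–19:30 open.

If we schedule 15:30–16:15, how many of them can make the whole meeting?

Yosef can make the full 15:30-16:15 slot — that's 1.

1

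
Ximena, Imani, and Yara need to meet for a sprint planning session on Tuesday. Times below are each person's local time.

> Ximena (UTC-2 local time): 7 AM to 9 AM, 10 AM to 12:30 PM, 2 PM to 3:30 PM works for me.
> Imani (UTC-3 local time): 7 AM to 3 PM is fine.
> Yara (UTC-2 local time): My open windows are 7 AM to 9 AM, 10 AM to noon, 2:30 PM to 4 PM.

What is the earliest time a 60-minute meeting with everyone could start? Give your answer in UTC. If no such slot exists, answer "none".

Ximena in UTC: 09:00-11:00, 12:00-14:30, 16:00-17:30 (add 2h to convert from UTC-2).
Imani in UTC: 10:00-18:00 (add 3h to convert from UTC-3).
Yara in UTC: 09:00-11:00, 12:00-14:00, 16:30-18:00 (add 2h to convert from UTC-2).
Ximena ∩ Imani: 10:00-11:00, 12:00-14:30, 16:00-17:30.
Ximena ∩ Imani ∩ Yara: 10:00-11:00, 12:00-14:00, 16:30-17:30.
The first common window of at least 60 minutes is 10:00-11:00, so the earliest start is 10:00.

10:00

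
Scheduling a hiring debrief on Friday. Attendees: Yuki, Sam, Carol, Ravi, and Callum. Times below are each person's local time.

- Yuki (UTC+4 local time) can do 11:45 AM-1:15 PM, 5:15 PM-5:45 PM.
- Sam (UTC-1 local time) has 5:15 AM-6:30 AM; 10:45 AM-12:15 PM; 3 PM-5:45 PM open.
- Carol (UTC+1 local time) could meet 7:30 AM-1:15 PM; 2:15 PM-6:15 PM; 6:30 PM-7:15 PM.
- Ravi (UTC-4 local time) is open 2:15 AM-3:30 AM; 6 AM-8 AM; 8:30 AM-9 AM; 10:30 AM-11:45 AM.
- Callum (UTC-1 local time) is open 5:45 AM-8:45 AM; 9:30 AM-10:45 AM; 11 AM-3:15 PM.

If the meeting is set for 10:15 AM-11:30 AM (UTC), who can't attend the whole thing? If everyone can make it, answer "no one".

Yuki in UTC: 07:45-09:15, 13:15-13:45 (subtract 4h to convert from UTC+4).
Sam in UTC: 06:15-07:30, 11:45-13:15, 16:00-18:45 (add 1h to convert from UTC-1).
Carol in UTC: 06:30-12:15, 13:15-17:15, 17:30-18:15 (subtract 1h to convert from UTC+1).
Ravi in UTC: 06:15-07:30, 10:00-12:00, 12:30-13:00, 14:30-15:45 (add 4h to convert from UTC-4).
Callum in UTC: 06:45-09:45, 10:30-11:45, 12:00-16:15 (add 1h to convert from UTC-1).
Yuki: not fully free for 10:15-11:30. Sam: not fully free for 10:15-11:30. Carol: free for 10:15-11:30. Ravi: free for 10:15-11:30. Callum: not fully free for 10:15-11:30.

Callum, Sam, Yuki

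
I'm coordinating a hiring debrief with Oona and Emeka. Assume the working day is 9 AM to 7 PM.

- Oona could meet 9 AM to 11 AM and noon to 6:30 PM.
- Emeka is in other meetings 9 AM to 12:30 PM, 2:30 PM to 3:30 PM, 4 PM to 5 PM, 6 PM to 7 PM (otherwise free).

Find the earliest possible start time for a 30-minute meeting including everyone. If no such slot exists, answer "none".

Oona free: 09:00-11:00, 12:00-18:30.
Emeka free: 12:30-14:30, 15:30-16:00, 17:00-18:00 (invert busy blocks within the working day).
Oona ∩ Emeka: 12:30-14:30, 15:30-16:00, 17:00-18:00.
The first common window of at least 30 minutes is 12:30-14:30, so the earliest start is 12:30.

12:30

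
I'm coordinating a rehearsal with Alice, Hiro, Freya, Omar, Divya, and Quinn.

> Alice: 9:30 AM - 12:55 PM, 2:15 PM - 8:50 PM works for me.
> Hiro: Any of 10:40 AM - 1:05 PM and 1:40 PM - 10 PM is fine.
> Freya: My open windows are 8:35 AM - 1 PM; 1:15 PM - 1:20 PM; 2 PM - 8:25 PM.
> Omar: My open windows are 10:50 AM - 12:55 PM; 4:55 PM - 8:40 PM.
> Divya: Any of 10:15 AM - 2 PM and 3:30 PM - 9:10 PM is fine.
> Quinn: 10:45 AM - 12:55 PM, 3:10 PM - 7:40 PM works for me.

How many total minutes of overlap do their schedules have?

290

Alice ∩ Hiro: 10:40-12:55, 14:15-20:50.
Alice ∩ Hiro ∩ Freya: 10:40-12:55, 14:15-20:25.
Alice ∩ Hiro ∩ Freya ∩ Omar: 10:50-12:55, 16:55-20:25.
Alice ∩ Hiro ∩ Freya ∩ Omar ∩ Divya: 10:50-12:55, 16:55-20:25.
Alice ∩ Hiro ∩ Freya ∩ Omar ∩ Divya ∩ Quinn: 10:50-12:55, 16:55-19:40.
Summing the common windows: 125 + 165 = 290 minutes.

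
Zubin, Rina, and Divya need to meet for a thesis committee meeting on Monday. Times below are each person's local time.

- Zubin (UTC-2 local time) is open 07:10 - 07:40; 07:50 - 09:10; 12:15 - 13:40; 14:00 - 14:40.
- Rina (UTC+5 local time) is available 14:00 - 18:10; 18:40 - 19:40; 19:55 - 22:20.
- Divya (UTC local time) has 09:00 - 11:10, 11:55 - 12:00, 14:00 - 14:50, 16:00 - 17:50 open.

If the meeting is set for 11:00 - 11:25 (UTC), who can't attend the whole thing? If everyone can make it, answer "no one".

Divya, Zubin

Zubin in UTC: 09:10-09:40, 09:50-11:10, 14:15-15:40, 16:00-16:40 (add 2h to convert from UTC-2).
Rina in UTC: 09:00-13:10, 13:40-14:40, 14:55-17:20 (subtract 5h to convert from UTC+5).
Divya in UTC: 09:00-11:10, 11:55-12:00, 14:00-14:50, 16:00-17:50.
Zubin: not fully free for 11:00-11:25. Rina: free for 11:00-11:25. Divya: not fully free for 11:00-11:25.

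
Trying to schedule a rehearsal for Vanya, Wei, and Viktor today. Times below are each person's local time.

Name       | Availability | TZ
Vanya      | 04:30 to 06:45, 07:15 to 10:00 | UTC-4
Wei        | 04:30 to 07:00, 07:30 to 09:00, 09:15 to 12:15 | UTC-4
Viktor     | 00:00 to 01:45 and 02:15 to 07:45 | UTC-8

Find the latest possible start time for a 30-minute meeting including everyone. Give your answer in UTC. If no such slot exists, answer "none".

13:30

Vanya in UTC: 08:30-10:45, 11:15-14:00 (add 4h to convert from UTC-4).
Wei in UTC: 08:30-11:00, 11:30-13:00, 13:15-16:15 (add 4h to convert from UTC-4).
Viktor in UTC: 08:00-09:45, 10:15-15:45 (add 8h to convert from UTC-8).
Vanya ∩ Wei: 08:30-10:45, 11:30-13:00, 13:15-14:00.
Vanya ∩ Wei ∩ Viktor: 08:30-09:45, 10:15-10:45, 11:30-13:00, 13:15-14:00.
So the common availability across everyone is 08:30-09:45, 10:15-10:45, 11:30-13:00, 13:15-14:00.
The last common window of at least 30 minutes is 13:15-14:00; a 30-minute meeting can start as late as 13:30 and still end by 14:00.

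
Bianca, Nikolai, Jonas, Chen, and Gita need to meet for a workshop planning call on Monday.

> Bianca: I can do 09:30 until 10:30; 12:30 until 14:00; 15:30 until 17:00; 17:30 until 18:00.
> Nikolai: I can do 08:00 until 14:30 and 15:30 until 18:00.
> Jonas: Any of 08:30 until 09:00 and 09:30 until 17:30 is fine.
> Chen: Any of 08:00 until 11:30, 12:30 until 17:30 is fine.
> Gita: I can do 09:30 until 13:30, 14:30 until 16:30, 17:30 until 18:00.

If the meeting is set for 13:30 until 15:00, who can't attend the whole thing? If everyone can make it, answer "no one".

Bianca, Gita, Nikolai

Bianca: not fully free for 13:30-15:00. Nikolai: not fully free for 13:30-15:00. Jonas: free for 13:30-15:00. Chen: free for 13:30-15:00. Gita: not fully free for 13:30-15:00.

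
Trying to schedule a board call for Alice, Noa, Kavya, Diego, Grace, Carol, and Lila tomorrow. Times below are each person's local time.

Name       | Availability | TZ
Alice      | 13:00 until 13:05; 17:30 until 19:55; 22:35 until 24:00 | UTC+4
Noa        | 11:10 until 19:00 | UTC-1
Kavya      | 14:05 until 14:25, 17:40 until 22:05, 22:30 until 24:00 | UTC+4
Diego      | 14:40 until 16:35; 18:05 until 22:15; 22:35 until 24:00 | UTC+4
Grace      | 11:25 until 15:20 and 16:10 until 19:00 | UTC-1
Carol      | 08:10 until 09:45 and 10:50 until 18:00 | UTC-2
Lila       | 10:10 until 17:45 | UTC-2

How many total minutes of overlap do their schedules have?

180

Alice in UTC: 09:00-09:05, 13:30-15:55, 18:35-20:00 (subtract 4h to convert from UTC+4).
Noa in UTC: 12:10-20:00 (add 1h to convert from UTC-1).
Kavya in UTC: 10:05-10:25, 13:40-18:05, 18:30-20:00 (subtract 4h to convert from UTC+4).
Diego in UTC: 10:40-12:35, 14:05-18:15, 18:35-20:00 (subtract 4h to convert from UTC+4).
Grace in UTC: 12:25-16:20, 17:10-20:00 (add 1h to convert from UTC-1).
Carol in UTC: 10:10-11:45, 12:50-20:00 (add 2h to convert from UTC-2).
Lila in UTC: 12:10-19:45 (add 2h to convert from UTC-2).
Alice ∩ Noa: 13:30-15:55, 18:35-20:00.
Alice ∩ Noa ∩ Kavya: 13:40-15:55, 18:35-20:00.
Alice ∩ Noa ∩ Kavya ∩ Diego: 14:05-15:55, 18:35-20:00.
Alice ∩ Noa ∩ Kavya ∩ Diego ∩ Grace: 14:05-15:55, 18:35-20:00.
Alice ∩ Noa ∩ Kavya ∩ Diego ∩ Grace ∩ Carol: 14:05-15:55, 18:35-20:00.
Alice ∩ Noa ∩ Kavya ∩ Diego ∩ Grace ∩ Carol ∩ Lila: 14:05-15:55, 18:35-19:45.
So the common availability across everyone is 14:05-15:55, 18:35-19:45.
Summing the common windows: 110 + 70 = 180 minutes.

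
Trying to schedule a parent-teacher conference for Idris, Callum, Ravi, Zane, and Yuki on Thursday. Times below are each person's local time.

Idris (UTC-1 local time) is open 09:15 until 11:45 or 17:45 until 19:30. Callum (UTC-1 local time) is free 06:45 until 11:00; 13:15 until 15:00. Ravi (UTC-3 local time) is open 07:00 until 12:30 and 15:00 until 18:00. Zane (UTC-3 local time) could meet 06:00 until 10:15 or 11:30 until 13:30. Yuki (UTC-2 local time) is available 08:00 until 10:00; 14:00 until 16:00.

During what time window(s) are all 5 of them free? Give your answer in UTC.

Idris in UTC: 10:15-12:45, 18:45-20:30 (add 1h to convert from UTC-1).
Callum in UTC: 07:45-12:00, 14:15-16:00 (add 1h to convert from UTC-1).
Ravi in UTC: 10:00-15:30, 18:00-21:00 (add 3h to convert from UTC-3).
Zane in UTC: 09:00-13:15, 14:30-16:30 (add 3h to convert from UTC-3).
Yuki in UTC: 10:00-12:00, 16:00-18:00 (add 2h to convert from UTC-2).
Idris ∩ Callum: 10:15-12:00.
Idris ∩ Callum ∩ Ravi: 10:15-12:00.
Idris ∩ Callum ∩ Ravi ∩ Zane: 10:15-12:00.
Idris ∩ Callum ∩ Ravi ∩ Zane ∩ Yuki: 10:15-12:00.

10:15-12:00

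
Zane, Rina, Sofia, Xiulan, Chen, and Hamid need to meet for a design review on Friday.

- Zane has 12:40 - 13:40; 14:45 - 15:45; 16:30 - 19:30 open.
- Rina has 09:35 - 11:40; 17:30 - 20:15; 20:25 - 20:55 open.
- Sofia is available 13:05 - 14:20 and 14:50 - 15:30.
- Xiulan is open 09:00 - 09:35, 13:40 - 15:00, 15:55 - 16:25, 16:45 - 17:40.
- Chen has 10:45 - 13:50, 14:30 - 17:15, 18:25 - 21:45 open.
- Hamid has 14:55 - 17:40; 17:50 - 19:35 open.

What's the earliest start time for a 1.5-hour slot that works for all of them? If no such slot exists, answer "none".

none

Zane ∩ Rina: 17:30-19:30.
Zane ∩ Rina ∩ Sofia: ∅.
Zane ∩ Rina ∩ Sofia ∩ Xiulan: ∅.
Zane ∩ Rina ∩ Sofia ∩ Xiulan ∩ Chen: ∅.
Zane ∩ Rina ∩ Sofia ∩ Xiulan ∩ Chen ∩ Hamid: ∅.
There is no time when everyone is free.
No common window is at least 90 minutes long.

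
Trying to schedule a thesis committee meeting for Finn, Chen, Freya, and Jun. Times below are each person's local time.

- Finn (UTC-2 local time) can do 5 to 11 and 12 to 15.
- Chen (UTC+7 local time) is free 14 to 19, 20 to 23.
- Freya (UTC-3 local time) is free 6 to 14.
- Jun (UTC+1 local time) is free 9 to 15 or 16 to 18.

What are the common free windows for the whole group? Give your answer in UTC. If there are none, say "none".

Finn in UTC: 07:00-13:00, 14:00-17:00 (add 2h to convert from UTC-2).
Chen in UTC: 07:00-12:00, 13:00-16:00 (subtract 7h to convert from UTC+7).
Freya in UTC: 09:00-17:00 (add 3h to convert from UTC-3).
Jun in UTC: 08:00-14:00, 15:00-17:00 (subtract 1h to convert from UTC+1).
Finn ∩ Chen: 07:00-12:00, 14:00-16:00.
Finn ∩ Chen ∩ Freya: 09:00-12:00, 14:00-16:00.
Finn ∩ Chen ∩ Freya ∩ Jun: 09:00-12:00, 15:00-16:00.
Those are the intersection windows.

09:00-12:00, 15:00-16:00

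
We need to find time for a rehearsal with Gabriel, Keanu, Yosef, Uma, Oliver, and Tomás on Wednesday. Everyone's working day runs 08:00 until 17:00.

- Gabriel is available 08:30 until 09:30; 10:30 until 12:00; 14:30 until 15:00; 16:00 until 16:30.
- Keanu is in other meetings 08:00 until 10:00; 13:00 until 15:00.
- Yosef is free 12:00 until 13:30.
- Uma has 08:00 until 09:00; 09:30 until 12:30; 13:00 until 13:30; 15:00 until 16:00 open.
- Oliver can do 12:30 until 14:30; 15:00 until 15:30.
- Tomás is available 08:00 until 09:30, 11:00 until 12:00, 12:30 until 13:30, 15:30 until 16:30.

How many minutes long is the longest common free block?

Gabriel free: 08:30-09:30, 10:30-12:00, 14:30-15:00, 16:00-16:30.
Keanu free: 10:00-13:00, 15:00-17:00 (invert busy blocks within the working day).
Yosef free: 12:00-13:30.
Uma free: 08:00-09:00, 09:30-12:30, 13:00-13:30, 15:00-16:00.
Oliver free: 12:30-14:30, 15:00-15:30.
Tomás free: 08:00-09:30, 11:00-12:00, 12:30-13:30, 15:30-16:30.
Gabriel ∩ Keanu: 10:30-12:00, 16:00-16:30.
Gabriel ∩ Keanu ∩ Yosef: ∅.
Gabriel ∩ Keanu ∩ Yosef ∩ Uma: ∅.
Gabriel ∩ Keanu ∩ Yosef ∩ Uma ∩ Oliver: ∅.
Gabriel ∩ Keanu ∩ Yosef ∩ Uma ∩ Oliver ∩ Tomás: ∅.
There is no time when everyone is free.
No common window exists, so the longest block is 0 minutes.

0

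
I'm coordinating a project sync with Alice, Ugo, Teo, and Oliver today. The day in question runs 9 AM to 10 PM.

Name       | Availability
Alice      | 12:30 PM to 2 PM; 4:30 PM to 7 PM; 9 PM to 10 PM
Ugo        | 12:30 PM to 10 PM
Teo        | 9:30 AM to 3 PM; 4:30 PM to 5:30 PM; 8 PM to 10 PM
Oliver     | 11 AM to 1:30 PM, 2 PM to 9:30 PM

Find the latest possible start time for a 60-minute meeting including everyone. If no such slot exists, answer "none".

Alice ∩ Ugo: 12:30-14:00, 16:30-19:00, 21:00-22:00.
Alice ∩ Ugo ∩ Teo: 12:30-14:00, 16:30-17:30, 21:00-22:00.
Alice ∩ Ugo ∩ Teo ∩ Oliver: 12:30-13:30, 16:30-17:30, 21:00-21:30.
The last common window of at least 60 minutes is 16:30-17:30; a 60-minute meeting can start as late as 16:30 and still end by 17:30.

16:30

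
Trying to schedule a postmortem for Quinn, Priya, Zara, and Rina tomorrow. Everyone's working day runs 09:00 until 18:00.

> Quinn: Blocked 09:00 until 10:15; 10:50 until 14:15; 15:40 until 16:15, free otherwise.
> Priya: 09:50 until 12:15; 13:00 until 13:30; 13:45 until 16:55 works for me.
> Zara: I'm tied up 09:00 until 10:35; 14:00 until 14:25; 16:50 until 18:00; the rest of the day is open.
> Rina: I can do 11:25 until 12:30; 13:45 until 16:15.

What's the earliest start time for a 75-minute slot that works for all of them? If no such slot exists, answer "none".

14:25

Quinn free: 10:15-10:50, 14:15-15:40, 16:15-18:00 (invert busy blocks within the working day).
Priya free: 09:50-12:15, 13:00-13:30, 13:45-16:55.
Zara free: 10:35-14:00, 14:25-16:50 (invert busy blocks within the working day).
Rina free: 11:25-12:30, 13:45-16:15.
Quinn ∩ Priya: 10:15-10:50, 14:15-15:40, 16:15-16:55.
Quinn ∩ Priya ∩ Zara: 10:35-10:50, 14:25-15:40, 16:15-16:50.
Quinn ∩ Priya ∩ Zara ∩ Rina: 14:25-15:40.
The first common window of at least 75 minutes is 14:25-15:40, so the earliest start is 14:25.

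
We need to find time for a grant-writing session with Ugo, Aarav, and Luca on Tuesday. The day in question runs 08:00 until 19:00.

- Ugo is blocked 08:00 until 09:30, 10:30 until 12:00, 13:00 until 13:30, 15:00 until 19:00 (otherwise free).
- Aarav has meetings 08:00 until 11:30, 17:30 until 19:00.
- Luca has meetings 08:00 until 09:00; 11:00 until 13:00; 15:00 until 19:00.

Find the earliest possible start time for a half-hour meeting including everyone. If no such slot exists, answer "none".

Ugo free: 09:30-10:30, 12:00-13:00, 13:30-15:00 (invert busy blocks within the working day).
Aarav free: 11:30-17:30 (invert busy blocks within the working day).
Luca free: 09:00-11:00, 13:00-15:00 (invert busy blocks within the working day).
Ugo ∩ Aarav: 12:00-13:00, 13:30-15:00.
Ugo ∩ Aarav ∩ Luca: 13:30-15:00.
The first common window of at least 30 minutes is 13:30-15:00, so the earliest start is 13:30.

13:30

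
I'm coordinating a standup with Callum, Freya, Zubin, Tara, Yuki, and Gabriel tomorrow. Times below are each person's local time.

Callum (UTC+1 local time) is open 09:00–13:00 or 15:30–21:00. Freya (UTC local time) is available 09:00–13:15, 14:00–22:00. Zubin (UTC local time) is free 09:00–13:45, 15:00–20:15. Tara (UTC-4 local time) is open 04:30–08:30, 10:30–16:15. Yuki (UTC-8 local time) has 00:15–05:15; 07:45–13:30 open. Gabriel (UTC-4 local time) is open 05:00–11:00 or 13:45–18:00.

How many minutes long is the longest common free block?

Callum in UTC: 08:00-12:00, 14:30-20:00 (subtract 1h to convert from UTC+1).
Freya in UTC: 09:00-13:15, 14:00-22:00.
Zubin in UTC: 09:00-13:45, 15:00-20:15.
Tara in UTC: 08:30-12:30, 14:30-20:15 (add 4h to convert from UTC-4).
Yuki in UTC: 08:15-13:15, 15:45-21:30 (add 8h to convert from UTC-8).
Gabriel in UTC: 09:00-15:00, 17:45-22:00 (add 4h to convert from UTC-4).
Callum ∩ Freya: 09:00-12:00, 14:30-20:00.
Callum ∩ Freya ∩ Zubin: 09:00-12:00, 15:00-20:00.
Callum ∩ Freya ∩ Zubin ∩ Tara: 09:00-12:00, 15:00-20:00.
Callum ∩ Freya ∩ Zubin ∩ Tara ∩ Yuki: 09:00-12:00, 15:45-20:00.
Callum ∩ Freya ∩ Zubin ∩ Tara ∩ Yuki ∩ Gabriel: 09:00-12:00, 17:45-20:00.
Those are the intersection windows.
The longest is 09:00-12:00 at 180 minutes.

180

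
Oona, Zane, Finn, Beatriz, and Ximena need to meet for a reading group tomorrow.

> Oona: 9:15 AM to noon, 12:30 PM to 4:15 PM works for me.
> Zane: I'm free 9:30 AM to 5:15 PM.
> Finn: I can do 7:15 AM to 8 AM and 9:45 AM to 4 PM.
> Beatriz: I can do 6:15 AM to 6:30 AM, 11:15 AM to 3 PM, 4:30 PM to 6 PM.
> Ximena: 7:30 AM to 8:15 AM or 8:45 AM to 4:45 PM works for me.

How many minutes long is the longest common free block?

Oona ∩ Zane: 09:30-12:00, 12:30-16:15.
Oona ∩ Zane ∩ Finn: 09:45-12:00, 12:30-16:00.
Oona ∩ Zane ∩ Finn ∩ Beatriz: 11:15-12:00, 12:30-15:00.
Oona ∩ Zane ∩ Finn ∩ Beatriz ∩ Ximena: 11:15-12:00, 12:30-15:00.
The longest is 12:30-15:00 at 150 minutes.

150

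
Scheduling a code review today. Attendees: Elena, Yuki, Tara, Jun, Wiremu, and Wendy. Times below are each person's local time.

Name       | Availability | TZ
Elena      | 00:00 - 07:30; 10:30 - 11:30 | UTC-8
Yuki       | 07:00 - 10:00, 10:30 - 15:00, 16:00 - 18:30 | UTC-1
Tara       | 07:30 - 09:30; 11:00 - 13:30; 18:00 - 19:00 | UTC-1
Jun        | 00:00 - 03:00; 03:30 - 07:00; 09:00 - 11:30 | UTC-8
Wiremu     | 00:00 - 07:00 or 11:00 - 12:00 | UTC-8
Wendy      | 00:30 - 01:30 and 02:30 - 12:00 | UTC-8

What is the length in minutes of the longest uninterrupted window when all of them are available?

150

Elena in UTC: 08:00-15:30, 18:30-19:30 (add 8h to convert from UTC-8).
Yuki in UTC: 08:00-11:00, 11:30-16:00, 17:00-19:30 (add 1h to convert from UTC-1).
Tara in UTC: 08:30-10:30, 12:00-14:30, 19:00-20:00 (add 1h to convert from UTC-1).
Jun in UTC: 08:00-11:00, 11:30-15:00, 17:00-19:30 (add 8h to convert from UTC-8).
Wiremu in UTC: 08:00-15:00, 19:00-20:00 (add 8h to convert from UTC-8).
Wendy in UTC: 08:30-09:30, 10:30-20:00 (add 8h to convert from UTC-8).
Elena ∩ Yuki: 08:00-11:00, 11:30-15:30, 18:30-19:30.
Elena ∩ Yuki ∩ Tara: 08:30-10:30, 12:00-14:30, 19:00-19:30.
Elena ∩ Yuki ∩ Tara ∩ Jun: 08:30-10:30, 12:00-14:30, 19:00-19:30.
Elena ∩ Yuki ∩ Tara ∩ Jun ∩ Wiremu: 08:30-10:30, 12:00-14:30, 19:00-19:30.
Elena ∩ Yuki ∩ Tara ∩ Jun ∩ Wiremu ∩ Wendy: 08:30-09:30, 12:00-14:30, 19:00-19:30.
So the common availability across everyone is 08:30-09:30, 12:00-14:30, 19:00-19:30.
The longest is 12:00-14:30 at 150 minutes.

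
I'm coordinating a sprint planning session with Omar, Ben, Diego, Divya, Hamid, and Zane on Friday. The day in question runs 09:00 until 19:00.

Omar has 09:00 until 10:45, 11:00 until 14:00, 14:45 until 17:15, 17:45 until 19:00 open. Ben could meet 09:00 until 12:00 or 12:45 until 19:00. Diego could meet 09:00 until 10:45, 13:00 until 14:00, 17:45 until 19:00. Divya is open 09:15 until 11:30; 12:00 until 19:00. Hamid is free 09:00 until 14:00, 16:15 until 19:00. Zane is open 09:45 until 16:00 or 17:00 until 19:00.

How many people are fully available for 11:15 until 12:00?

Omar, Ben, Hamid, and Zane can make the full 11:15-12:00 slot — that's 4.

4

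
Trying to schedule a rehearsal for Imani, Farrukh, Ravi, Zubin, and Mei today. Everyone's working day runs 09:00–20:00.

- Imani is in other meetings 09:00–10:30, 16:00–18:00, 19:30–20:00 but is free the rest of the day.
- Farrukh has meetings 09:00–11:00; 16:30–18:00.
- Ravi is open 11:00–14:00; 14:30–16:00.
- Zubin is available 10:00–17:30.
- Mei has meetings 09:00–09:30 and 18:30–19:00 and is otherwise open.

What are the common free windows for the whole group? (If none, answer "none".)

Imani free: 10:30-16:00, 18:00-19:30 (invert busy blocks within the working day).
Farrukh free: 11:00-16:30, 18:00-20:00 (invert busy blocks within the working day).
Ravi free: 11:00-14:00, 14:30-16:00.
Zubin free: 10:00-17:30.
Mei free: 09:30-18:30, 19:00-20:00 (invert busy blocks within the working day).
Imani ∩ Farrukh: 11:00-16:00, 18:00-19:30.
Imani ∩ Farrukh ∩ Ravi: 11:00-14:00, 14:30-16:00.
Imani ∩ Farrukh ∩ Ravi ∩ Zubin: 11:00-14:00, 14:30-16:00.
Imani ∩ Farrukh ∩ Ravi ∩ Zubin ∩ Mei: 11:00-14:00, 14:30-16:00.

11:00-14:00, 14:30-16:00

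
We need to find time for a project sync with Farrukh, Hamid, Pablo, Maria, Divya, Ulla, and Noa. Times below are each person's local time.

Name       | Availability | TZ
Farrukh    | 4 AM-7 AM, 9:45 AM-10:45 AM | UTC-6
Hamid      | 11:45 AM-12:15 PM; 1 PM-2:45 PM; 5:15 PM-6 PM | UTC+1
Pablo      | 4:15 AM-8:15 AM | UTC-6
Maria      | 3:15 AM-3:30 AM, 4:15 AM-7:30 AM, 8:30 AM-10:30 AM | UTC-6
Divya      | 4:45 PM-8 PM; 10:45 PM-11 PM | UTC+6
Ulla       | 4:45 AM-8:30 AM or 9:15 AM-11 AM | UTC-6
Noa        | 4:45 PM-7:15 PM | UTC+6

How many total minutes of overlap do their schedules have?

Farrukh in UTC: 10:00-13:00, 15:45-16:45 (add 6h to convert from UTC-6).
Hamid in UTC: 10:45-11:15, 12:00-13:45, 16:15-17:00 (subtract 1h to convert from UTC+1).
Pablo in UTC: 10:15-14:15 (add 6h to convert from UTC-6).
Maria in UTC: 09:15-09:30, 10:15-13:30, 14:30-16:30 (add 6h to convert from UTC-6).
Divya in UTC: 10:45-14:00, 16:45-17:00 (subtract 6h to convert from UTC+6).
Ulla in UTC: 10:45-14:30, 15:15-17:00 (add 6h to convert from UTC-6).
Noa in UTC: 10:45-13:15 (subtract 6h to convert from UTC+6).
Farrukh ∩ Hamid: 10:45-11:15, 12:00-13:00, 16:15-16:45.
Farrukh ∩ Hamid ∩ Pablo: 10:45-11:15, 12:00-13:00.
Farrukh ∩ Hamid ∩ Pablo ∩ Maria: 10:45-11:15, 12:00-13:00.
Farrukh ∩ Hamid ∩ Pablo ∩ Maria ∩ Divya: 10:45-11:15, 12:00-13:00.
Farrukh ∩ Hamid ∩ Pablo ∩ Maria ∩ Divya ∩ Ulla: 10:45-11:15, 12:00-13:00.
Farrukh ∩ Hamid ∩ Pablo ∩ Maria ∩ Divya ∩ Ulla ∩ Noa: 10:45-11:15, 12:00-13:00.
So the common availability across everyone is 10:45-11:15, 12:00-13:00.
Summing the common windows: 30 + 60 = 90 minutes.

90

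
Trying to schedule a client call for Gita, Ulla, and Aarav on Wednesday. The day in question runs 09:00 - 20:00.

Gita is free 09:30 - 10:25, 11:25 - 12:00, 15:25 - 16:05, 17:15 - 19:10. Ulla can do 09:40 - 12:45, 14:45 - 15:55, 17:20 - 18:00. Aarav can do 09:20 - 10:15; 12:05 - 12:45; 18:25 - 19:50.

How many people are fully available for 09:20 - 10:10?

Aarav can make the full 09:20-10:10 slot — that's 1.

1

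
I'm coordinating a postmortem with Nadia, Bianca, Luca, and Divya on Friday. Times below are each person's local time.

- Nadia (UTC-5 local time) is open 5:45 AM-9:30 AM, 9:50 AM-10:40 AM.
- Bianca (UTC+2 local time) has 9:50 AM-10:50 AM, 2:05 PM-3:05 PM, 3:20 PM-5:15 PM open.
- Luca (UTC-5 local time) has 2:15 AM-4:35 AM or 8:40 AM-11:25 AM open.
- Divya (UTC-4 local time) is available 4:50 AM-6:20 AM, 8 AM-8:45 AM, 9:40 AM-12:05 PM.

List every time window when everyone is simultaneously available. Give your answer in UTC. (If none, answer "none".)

13:40-14:30, 14:50-15:15

Nadia in UTC: 10:45-14:30, 14:50-15:40 (add 5h to convert from UTC-5).
Bianca in UTC: 07:50-08:50, 12:05-13:05, 13:20-15:15 (subtract 2h to convert from UTC+2).
Luca in UTC: 07:15-09:35, 13:40-16:25 (add 5h to convert from UTC-5).
Divya in UTC: 08:50-10:20, 12:00-12:45, 13:40-16:05 (add 4h to convert from UTC-4).
Nadia ∩ Bianca: 12:05-13:05, 13:20-14:30, 14:50-15:15.
Nadia ∩ Bianca ∩ Luca: 13:40-14:30, 14:50-15:15.
Nadia ∩ Bianca ∩ Luca ∩ Divya: 13:40-14:30, 14:50-15:15.
So the common availability across everyone is 13:40-14:30, 14:50-15:15.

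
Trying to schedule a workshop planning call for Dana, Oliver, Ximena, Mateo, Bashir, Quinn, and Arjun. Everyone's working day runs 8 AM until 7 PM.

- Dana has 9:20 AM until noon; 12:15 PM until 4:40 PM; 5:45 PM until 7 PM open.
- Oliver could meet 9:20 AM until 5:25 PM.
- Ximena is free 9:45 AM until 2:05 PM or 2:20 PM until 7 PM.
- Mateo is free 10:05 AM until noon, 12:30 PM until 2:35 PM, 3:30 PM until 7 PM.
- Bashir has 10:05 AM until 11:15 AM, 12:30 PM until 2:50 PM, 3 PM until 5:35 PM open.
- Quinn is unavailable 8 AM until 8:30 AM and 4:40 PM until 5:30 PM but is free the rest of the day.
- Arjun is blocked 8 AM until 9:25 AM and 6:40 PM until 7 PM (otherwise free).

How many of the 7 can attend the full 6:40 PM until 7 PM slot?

4

Dana free: 09:20-12:00, 12:15-16:40, 17:45-19:00.
Oliver free: 09:20-17:25.
Ximena free: 09:45-14:05, 14:20-19:00.
Mateo free: 10:05-12:00, 12:30-14:35, 15:30-19:00.
Bashir free: 10:05-11:15, 12:30-14:50, 15:00-17:35.
Quinn free: 08:30-16:40, 17:30-19:00 (invert busy blocks within the working day).
Arjun free: 09:25-18:40 (invert busy blocks within the working day).
Dana, Ximena, Mateo, and Quinn can make the full 18:40-19:00 slot — that's 4.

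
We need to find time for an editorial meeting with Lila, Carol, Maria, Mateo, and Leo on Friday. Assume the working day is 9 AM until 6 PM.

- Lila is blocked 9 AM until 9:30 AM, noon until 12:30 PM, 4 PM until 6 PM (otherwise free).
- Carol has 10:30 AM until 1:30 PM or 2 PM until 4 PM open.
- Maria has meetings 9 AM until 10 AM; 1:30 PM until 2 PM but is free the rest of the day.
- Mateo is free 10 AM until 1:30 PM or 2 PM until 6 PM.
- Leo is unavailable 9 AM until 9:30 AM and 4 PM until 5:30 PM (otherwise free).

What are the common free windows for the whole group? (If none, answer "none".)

Lila free: 09:30-12:00, 12:30-16:00 (invert busy blocks within the working day).
Carol free: 10:30-13:30, 14:00-16:00.
Maria free: 10:00-13:30, 14:00-18:00 (invert busy blocks within the working day).
Mateo free: 10:00-13:30, 14:00-18:00.
Leo free: 09:30-16:00, 17:30-18:00 (invert busy blocks within the working day).
Lila ∩ Carol: 10:30-12:00, 12:30-13:30, 14:00-16:00.
Lila ∩ Carol ∩ Maria: 10:30-12:00, 12:30-13:30, 14:00-16:00.
Lila ∩ Carol ∩ Maria ∩ Mateo: 10:30-12:00, 12:30-13:30, 14:00-16:00.
Lila ∩ Carol ∩ Maria ∩ Mateo ∩ Leo: 10:30-12:00, 12:30-13:30, 14:00-16:00.
Those are the intersection windows.

10:30-12:00, 12:30-13:30, 14:00-16:00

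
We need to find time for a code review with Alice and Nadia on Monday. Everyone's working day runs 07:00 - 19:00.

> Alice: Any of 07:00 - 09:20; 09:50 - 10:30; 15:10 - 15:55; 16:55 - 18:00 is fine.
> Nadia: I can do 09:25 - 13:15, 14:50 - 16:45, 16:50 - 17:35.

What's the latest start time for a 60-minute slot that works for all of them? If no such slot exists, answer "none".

none

Alice ∩ Nadia: 09:50-10:30, 15:10-15:55, 16:55-17:35.
No common window is at least 60 minutes long.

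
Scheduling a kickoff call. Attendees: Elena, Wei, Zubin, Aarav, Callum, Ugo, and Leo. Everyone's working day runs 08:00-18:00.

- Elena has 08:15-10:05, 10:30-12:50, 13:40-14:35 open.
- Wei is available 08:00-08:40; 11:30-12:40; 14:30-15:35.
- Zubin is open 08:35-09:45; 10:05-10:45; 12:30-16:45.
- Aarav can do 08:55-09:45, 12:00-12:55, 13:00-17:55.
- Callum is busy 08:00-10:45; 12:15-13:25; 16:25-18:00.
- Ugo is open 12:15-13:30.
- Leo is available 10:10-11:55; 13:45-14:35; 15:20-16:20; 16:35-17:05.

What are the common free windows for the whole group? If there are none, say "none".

Elena free: 08:15-10:05, 10:30-12:50, 13:40-14:35.
Wei free: 08:00-08:40, 11:30-12:40, 14:30-15:35.
Zubin free: 08:35-09:45, 10:05-10:45, 12:30-16:45.
Aarav free: 08:55-09:45, 12:00-12:55, 13:00-17:55.
Callum free: 10:45-12:15, 13:25-16:25 (invert busy blocks within the working day).
Ugo free: 12:15-13:30.
Leo free: 10:10-11:55, 13:45-14:35, 15:20-16:20, 16:35-17:05.
Elena ∩ Wei: 08:15-08:40, 11:30-12:40, 14:30-14:35.
Elena ∩ Wei ∩ Zubin: 08:35-08:40, 12:30-12:40, 14:30-14:35.
Elena ∩ Wei ∩ Zubin ∩ Aarav: 12:30-12:40, 14:30-14:35.
Elena ∩ Wei ∩ Zubin ∩ Aarav ∩ Callum: 14:30-14:35.
Elena ∩ Wei ∩ Zubin ∩ Aarav ∩ Callum ∩ Ugo: ∅.
Elena ∩ Wei ∩ Zubin ∩ Aarav ∩ Callum ∩ Ugo ∩ Leo: ∅.
There is no time when everyone is free.

none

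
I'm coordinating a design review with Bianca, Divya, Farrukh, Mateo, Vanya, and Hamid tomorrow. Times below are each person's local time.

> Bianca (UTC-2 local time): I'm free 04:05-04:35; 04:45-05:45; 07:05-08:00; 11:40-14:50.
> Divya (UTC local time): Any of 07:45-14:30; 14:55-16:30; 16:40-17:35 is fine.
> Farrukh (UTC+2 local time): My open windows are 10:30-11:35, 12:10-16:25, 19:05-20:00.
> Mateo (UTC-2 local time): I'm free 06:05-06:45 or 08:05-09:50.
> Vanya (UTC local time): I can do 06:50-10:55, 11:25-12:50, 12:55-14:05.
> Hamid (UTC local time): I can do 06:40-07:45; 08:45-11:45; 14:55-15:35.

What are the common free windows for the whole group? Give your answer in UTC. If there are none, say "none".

Bianca in UTC: 06:05-06:35, 06:45-07:45, 09:05-10:00, 13:40-16:50 (add 2h to convert from UTC-2).
Divya in UTC: 07:45-14:30, 14:55-16:30, 16:40-17:35.
Farrukh in UTC: 08:30-09:35, 10:10-14:25, 17:05-18:00 (subtract 2h to convert from UTC+2).
Mateo in UTC: 08:05-08:45, 10:05-11:50 (add 2h to convert from UTC-2).
Vanya in UTC: 06:50-10:55, 11:25-12:50, 12:55-14:05.
Hamid in UTC: 06:40-07:45, 08:45-11:45, 14:55-15:35.
Bianca ∩ Divya: 09:05-10:00, 13:40-14:30, 14:55-16:30, 16:40-16:50.
Bianca ∩ Divya ∩ Farrukh: 09:05-09:35, 13:40-14:25.
Bianca ∩ Divya ∩ Farrukh ∩ Mateo: ∅.
Bianca ∩ Divya ∩ Farrukh ∩ Mateo ∩ Vanya: ∅.
Bianca ∩ Divya ∩ Farrukh ∩ Mateo ∩ Vanya ∩ Hamid: ∅.
There is no time when everyone is free.

none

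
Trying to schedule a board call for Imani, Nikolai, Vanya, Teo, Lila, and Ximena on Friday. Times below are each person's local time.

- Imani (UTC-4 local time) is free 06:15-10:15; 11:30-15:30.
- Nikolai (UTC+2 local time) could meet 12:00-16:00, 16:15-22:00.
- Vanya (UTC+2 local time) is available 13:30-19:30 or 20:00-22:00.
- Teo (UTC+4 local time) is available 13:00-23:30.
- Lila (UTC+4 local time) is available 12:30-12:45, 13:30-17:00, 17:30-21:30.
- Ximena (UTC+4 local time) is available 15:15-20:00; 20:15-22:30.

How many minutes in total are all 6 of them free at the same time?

225

Imani in UTC: 10:15-14:15, 15:30-19:30 (add 4h to convert from UTC-4).
Nikolai in UTC: 10:00-14:00, 14:15-20:00 (subtract 2h to convert from UTC+2).
Vanya in UTC: 11:30-17:30, 18:00-20:00 (subtract 2h to convert from UTC+2).
Teo in UTC: 09:00-19:30 (subtract 4h to convert from UTC+4).
Lila in UTC: 08:30-08:45, 09:30-13:00, 13:30-17:30 (subtract 4h to convert from UTC+4).
Ximena in UTC: 11:15-16:00, 16:15-18:30 (subtract 4h to convert from UTC+4).
Imani ∩ Nikolai: 10:15-14:00, 15:30-19:30.
Imani ∩ Nikolai ∩ Vanya: 11:30-14:00, 15:30-17:30, 18:00-19:30.
Imani ∩ Nikolai ∩ Vanya ∩ Teo: 11:30-14:00, 15:30-17:30, 18:00-19:30.
Imani ∩ Nikolai ∩ Vanya ∩ Teo ∩ Lila: 11:30-13:00, 13:30-14:00, 15:30-17:30.
Imani ∩ Nikolai ∩ Vanya ∩ Teo ∩ Lila ∩ Ximena: 11:30-13:00, 13:30-14:00, 15:30-16:00, 16:15-17:30.
So the common availability across everyone is 11:30-13:00, 13:30-14:00, 15:30-16:00, 16:15-17:30.
Summing the common windows: 90 + 30 + 30 + 75 = 225 minutes.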